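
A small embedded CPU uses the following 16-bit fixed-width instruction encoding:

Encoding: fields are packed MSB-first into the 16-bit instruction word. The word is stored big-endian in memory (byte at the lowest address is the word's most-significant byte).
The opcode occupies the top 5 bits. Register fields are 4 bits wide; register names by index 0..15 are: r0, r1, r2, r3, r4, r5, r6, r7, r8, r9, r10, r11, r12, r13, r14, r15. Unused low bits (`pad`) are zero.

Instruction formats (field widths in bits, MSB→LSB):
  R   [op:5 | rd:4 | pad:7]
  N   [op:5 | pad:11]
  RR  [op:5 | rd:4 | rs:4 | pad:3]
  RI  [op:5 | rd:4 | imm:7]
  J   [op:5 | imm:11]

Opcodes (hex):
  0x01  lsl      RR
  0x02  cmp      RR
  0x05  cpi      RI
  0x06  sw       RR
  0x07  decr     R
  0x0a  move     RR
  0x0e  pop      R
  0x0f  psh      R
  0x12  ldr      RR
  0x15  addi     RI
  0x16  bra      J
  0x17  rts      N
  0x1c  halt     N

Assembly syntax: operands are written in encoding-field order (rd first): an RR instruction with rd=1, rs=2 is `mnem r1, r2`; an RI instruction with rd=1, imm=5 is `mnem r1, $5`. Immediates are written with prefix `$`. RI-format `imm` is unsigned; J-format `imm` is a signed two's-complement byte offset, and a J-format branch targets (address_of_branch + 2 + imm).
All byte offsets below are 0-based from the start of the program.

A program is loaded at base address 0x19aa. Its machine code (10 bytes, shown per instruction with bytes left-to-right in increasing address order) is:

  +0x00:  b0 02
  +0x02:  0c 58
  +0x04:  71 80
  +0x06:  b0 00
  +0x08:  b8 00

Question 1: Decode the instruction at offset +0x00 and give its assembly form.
@+00  big-endian(b0 02) = 0xb002
  op=0xb002>>11=0x16 ⇒ bra (J)
  imm: (w>>0)&0x7ff=0x2 → $2

bra $2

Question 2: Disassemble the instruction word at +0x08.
rts

+0x08: b8 00 ⇒ word 0xb800 (big)
  opcode bits[15:11]=0x17: rts/N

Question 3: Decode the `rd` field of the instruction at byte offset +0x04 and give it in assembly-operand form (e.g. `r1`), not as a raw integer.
r3

[04] 71 80 → 0x7180
  op=0x7180>>11=0xe ⇒ pop (R)
  rd: (w>>7)&0xf=0x3 → r3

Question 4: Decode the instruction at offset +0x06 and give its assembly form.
bra $0

@+06  big-endian(b0 00) = 0xb000
  top 5b → 0x16 → bra [J]
  imm@[10:0]=0x0 ⇒ $0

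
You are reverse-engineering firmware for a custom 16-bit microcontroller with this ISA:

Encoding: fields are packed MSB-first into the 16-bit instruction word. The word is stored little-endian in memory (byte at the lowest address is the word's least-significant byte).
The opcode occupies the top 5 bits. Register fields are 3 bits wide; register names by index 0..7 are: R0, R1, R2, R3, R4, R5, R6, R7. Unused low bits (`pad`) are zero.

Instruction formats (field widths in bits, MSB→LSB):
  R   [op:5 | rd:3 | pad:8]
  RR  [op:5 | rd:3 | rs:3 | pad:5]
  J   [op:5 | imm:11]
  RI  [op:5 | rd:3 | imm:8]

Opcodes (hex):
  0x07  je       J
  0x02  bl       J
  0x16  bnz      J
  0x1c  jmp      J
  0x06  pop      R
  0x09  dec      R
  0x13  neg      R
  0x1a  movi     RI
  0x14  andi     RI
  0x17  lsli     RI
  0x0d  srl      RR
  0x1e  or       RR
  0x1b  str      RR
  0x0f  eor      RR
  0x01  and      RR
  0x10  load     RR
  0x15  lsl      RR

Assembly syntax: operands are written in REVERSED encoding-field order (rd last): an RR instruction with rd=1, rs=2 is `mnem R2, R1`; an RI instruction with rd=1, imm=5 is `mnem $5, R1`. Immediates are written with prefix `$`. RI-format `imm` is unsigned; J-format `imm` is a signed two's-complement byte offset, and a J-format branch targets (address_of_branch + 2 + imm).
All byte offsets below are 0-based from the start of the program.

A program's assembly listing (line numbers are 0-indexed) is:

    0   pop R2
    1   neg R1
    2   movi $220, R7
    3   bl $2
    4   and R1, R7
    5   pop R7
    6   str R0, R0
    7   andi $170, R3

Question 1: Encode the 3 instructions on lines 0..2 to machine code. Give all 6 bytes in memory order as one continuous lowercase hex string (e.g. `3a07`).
00320099dcd7

L0: pop op=0x6:5|rd=2:3|pad=0:8 ⇒ 0x3200 ⇒ little 00 32
L1: neg op=0x13:5|rd=1:3|pad=0:8 ⇒ 0x9900 ⇒ little 00 99
L2: movi op=0x1a:5|rd=7:3|imm=220:8 ⇒ 0xd7dc ⇒ little dc d7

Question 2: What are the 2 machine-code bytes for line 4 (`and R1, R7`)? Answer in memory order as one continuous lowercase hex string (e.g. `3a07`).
200f

4. and fields op=0x1:5|rd=7:3|rs=1:3|pad=0:5 → word 0f20h → 20 0f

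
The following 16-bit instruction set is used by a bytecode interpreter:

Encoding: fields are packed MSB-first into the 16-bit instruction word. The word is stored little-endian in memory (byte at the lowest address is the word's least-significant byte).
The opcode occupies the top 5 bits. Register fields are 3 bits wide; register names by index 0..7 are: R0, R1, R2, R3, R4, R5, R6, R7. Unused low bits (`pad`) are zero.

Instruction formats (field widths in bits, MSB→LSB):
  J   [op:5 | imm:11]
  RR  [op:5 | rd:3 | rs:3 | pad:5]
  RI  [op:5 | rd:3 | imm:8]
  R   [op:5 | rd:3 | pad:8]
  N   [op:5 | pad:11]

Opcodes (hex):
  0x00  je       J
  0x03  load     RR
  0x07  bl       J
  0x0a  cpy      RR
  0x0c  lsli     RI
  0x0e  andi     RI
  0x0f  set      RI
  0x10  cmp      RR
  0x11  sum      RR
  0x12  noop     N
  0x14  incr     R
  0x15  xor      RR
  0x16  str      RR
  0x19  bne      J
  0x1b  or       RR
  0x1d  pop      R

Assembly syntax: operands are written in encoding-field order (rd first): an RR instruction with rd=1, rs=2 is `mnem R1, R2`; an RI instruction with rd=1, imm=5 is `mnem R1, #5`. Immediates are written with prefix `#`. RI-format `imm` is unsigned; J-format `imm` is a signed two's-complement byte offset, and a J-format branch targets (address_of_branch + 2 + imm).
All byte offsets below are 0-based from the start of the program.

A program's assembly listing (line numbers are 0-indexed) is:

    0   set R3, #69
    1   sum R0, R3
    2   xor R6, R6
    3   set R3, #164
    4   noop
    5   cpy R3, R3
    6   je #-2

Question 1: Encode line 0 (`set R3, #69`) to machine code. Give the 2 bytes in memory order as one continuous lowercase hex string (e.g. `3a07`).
0. set fields op=0xf:5|rd=3:3|imm=69:8 → word 7b45h → 45 7b

457b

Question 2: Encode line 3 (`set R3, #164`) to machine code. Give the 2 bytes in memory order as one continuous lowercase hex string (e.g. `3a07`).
a47b

line 3 (set): pack op=0xf:5|rd=3:3|imm=164:8 = 0x7ba4; little→ a4 7b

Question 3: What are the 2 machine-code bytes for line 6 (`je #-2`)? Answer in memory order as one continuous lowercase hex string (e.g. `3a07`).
6. je fields op=0x0:5|imm=-2:11 → word 07feh → fe 07

fe07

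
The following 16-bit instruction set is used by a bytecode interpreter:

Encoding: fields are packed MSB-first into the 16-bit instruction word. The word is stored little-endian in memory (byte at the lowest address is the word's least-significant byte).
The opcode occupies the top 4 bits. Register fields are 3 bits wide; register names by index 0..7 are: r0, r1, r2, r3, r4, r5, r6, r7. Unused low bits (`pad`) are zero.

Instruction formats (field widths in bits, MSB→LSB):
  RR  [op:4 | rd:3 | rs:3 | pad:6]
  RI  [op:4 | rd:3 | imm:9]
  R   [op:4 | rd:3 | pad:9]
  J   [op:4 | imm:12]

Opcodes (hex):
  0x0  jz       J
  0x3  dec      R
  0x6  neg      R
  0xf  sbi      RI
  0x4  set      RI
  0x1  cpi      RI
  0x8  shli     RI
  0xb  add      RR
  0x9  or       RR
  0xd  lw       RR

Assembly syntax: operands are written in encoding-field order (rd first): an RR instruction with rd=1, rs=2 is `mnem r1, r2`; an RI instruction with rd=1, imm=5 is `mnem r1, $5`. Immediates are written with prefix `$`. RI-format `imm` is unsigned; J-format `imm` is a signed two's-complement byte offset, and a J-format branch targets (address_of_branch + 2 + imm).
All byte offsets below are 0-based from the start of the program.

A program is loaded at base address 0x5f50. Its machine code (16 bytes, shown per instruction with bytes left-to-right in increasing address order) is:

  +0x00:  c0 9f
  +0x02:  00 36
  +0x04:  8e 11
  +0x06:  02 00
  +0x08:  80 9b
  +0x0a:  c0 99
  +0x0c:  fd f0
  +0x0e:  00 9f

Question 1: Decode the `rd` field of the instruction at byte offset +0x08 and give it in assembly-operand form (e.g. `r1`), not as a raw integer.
+0x08: 80 9b ⇒ word 0x9b80 (little)
  opcode bits[15:12]=0x9: or/RR
  rd@[11:9]=0x5 ⇒ r5
  rs@[8:6]=0x6 ⇒ r6

r5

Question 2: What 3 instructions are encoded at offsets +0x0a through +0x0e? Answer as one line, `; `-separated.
or r4, r7; sbi r0, $253; or r7, r4

[0a] c0 99 → 0x99c0
  top 4b → 0x9 → or [RR]
  [11:9] rd=4 = r4
  [8:6] rs=7 = r7
[0c] fd f0 → 0xf0fd
  top 4b → 0xf → sbi [RI]
  [11:9] rd=0 = r0
  [8:0] imm=253 = $253
[0e] 00 9f → 0x9f00
  top 4b → 0x9 → or [RR]
  [11:9] rd=7 = r7
  [8:6] rs=4 = r4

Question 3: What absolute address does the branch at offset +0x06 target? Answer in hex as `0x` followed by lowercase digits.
[06] 02 00 → 0x0002
  op=0x0002>>12=0x0 ⇒ jz (J)
  imm: (w>>0)&0xfff=0x2 → $2
  target = base 0x5f50 + off 0x06 + 2 + imm 2 = 0x5f5a

0x5f5a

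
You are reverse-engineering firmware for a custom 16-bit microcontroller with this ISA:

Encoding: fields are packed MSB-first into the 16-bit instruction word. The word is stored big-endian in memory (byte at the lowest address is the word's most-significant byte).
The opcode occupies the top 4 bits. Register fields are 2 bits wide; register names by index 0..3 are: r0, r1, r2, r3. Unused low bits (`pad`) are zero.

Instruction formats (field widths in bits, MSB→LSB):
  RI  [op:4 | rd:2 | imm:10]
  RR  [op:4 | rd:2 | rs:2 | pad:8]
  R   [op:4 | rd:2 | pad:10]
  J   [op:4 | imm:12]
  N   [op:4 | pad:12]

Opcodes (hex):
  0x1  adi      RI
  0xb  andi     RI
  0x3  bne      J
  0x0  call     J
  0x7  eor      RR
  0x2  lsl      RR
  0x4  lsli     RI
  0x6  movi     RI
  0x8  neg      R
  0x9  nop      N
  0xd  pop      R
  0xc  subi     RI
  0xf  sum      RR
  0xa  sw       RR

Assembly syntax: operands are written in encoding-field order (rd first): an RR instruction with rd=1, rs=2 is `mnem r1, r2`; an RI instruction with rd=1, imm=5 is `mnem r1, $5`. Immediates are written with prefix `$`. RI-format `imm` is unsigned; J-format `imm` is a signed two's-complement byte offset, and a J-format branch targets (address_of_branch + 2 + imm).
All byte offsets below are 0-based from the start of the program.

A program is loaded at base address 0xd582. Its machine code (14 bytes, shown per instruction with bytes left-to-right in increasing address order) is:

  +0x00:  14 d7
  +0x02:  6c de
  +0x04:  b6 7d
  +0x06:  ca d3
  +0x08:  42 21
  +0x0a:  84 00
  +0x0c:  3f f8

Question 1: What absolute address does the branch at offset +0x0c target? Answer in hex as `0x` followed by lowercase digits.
@+0c  big-endian(3f f8) = 0x3ff8
  op=0x3ff8>>12=0x3 ⇒ bne (J)
  [11:0] imm=4088 (s12→-8) = $-8
  target = base 0xd582 + off 0x0c + 2 + imm -8 = 0xd588

0xd588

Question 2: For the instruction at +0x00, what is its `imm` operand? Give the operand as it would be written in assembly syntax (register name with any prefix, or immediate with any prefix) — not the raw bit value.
$215

@+00  big-endian(14 d7) = 0x14d7
  opcode bits[15:12]=0x1: adi/RI
  rd@[11:10]=0x1 ⇒ r1
  imm@[9:0]=0xd7 ⇒ $215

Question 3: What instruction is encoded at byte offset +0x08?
lsli r0, $545

+0x08: 42 21 ⇒ word 0x4221 (big)
  opcode bits[15:12]=0x4: lsli/RI
  [11:10] rd=0 = r0
  [9:0] imm=545 = $545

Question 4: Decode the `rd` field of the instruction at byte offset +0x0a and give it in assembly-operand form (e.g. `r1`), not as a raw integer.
[0a] 84 00 → 0x8400
  opcode bits[15:12]=0x8: neg/R
  rd@[11:10]=0x1 ⇒ r1

r1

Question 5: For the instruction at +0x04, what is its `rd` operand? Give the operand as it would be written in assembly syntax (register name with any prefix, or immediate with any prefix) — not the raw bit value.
@+04  big-endian(b6 7d) = 0xb67d
  opcode bits[15:12]=0xb: andi/RI
  rd@[11:10]=0x1 ⇒ r1
  imm@[9:0]=0x27d ⇒ $637

r1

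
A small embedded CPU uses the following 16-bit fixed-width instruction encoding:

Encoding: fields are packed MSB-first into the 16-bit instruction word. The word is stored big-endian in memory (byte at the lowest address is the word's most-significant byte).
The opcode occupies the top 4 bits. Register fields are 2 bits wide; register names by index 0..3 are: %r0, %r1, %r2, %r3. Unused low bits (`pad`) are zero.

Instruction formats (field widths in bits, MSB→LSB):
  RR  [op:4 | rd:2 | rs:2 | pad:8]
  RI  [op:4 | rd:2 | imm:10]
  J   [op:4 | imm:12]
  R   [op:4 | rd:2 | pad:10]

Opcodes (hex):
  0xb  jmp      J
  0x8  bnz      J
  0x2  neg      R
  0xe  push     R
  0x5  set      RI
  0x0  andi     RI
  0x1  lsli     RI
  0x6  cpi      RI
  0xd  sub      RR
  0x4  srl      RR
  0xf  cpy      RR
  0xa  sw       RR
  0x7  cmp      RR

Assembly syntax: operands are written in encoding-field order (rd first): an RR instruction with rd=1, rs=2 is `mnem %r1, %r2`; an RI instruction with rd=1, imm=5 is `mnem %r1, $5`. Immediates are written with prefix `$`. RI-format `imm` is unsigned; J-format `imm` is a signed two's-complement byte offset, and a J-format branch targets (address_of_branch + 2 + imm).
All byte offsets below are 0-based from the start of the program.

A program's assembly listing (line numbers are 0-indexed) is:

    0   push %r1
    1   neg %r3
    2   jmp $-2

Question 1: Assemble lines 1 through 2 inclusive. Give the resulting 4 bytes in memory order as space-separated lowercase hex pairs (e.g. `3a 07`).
1. neg fields op=0x2:4|rd=3:2|pad=0:10 → word 2c00h → 2c 00
2. jmp fields op=0xb:4|imm=-2:12 → word bffeh → bf fe

2c 00 bf fe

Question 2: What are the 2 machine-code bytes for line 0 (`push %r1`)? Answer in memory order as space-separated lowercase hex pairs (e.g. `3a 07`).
0. push fields op=0xe:4|rd=1:2|pad=0:10 → word e400h → e4 00

e4 00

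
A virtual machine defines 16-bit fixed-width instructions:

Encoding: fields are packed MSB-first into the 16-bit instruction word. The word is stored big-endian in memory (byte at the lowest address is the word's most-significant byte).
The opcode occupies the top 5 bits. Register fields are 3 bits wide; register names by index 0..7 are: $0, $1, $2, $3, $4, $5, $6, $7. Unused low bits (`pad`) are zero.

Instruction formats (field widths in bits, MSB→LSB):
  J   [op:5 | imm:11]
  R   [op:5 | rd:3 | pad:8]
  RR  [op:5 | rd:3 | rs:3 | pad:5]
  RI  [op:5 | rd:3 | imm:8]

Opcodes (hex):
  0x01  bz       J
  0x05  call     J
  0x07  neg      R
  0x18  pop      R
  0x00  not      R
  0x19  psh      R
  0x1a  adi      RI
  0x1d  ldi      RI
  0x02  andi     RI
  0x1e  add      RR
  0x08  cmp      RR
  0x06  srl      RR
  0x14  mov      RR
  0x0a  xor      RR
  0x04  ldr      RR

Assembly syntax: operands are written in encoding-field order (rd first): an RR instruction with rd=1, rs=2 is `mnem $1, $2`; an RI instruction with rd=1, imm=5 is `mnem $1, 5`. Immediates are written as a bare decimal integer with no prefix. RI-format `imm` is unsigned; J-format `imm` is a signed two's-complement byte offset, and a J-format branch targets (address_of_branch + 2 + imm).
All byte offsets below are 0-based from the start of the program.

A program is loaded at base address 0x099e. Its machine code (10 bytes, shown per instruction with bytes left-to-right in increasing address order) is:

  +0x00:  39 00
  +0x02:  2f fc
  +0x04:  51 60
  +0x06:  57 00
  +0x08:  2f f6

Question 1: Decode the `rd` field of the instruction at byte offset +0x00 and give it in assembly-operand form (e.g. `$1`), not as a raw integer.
+0x00: 39 00 ⇒ word 0x3900 (big)
  op=0x3900>>11=0x7 ⇒ neg (R)
  rd@[10:8]=0x1 ⇒ $1

$1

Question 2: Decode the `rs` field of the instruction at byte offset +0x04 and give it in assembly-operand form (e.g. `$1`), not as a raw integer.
$3

off 0x04: read 51 60 as big → 0x5160
  top 5b → 0xa → xor [RR]
  rd: (w>>8)&0x7=0x1 → $1
  rs: (w>>5)&0x7=0x3 → $3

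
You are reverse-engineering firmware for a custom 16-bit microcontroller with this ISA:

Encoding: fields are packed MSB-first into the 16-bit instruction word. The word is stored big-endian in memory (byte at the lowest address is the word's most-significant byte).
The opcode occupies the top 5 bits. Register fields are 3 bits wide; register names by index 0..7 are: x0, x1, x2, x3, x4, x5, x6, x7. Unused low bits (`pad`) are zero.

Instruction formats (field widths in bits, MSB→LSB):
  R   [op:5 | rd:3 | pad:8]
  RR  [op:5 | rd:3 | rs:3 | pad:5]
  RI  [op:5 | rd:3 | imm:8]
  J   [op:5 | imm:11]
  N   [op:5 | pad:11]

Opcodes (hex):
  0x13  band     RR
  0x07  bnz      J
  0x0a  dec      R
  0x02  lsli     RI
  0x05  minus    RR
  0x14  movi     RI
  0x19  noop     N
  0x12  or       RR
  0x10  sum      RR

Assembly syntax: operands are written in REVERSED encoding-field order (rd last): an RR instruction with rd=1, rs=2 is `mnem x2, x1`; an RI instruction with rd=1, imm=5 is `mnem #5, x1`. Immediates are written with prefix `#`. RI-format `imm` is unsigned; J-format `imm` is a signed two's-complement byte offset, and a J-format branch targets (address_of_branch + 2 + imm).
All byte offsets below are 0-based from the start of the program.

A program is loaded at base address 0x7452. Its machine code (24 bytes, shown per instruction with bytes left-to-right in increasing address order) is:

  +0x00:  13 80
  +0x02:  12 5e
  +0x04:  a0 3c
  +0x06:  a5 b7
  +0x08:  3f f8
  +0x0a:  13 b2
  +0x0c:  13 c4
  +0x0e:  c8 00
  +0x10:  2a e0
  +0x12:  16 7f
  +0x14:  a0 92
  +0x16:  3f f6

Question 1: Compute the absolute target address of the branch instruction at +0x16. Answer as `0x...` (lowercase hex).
0x7460

@+16  big-endian(3f f6) = 0x3ff6
  top 5b → 0x7 → bnz [J]
  imm: (w>>0)&0x7ff=0x7f6 (s11→-10) → #-10
  target = base 0x7452 + off 0x16 + 2 + imm -10 = 0x7460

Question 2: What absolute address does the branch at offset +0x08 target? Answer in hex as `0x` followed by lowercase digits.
@+08  big-endian(3f f8) = 0x3ff8
  op=0x3ff8>>11=0x7 ⇒ bnz (J)
  imm: (w>>0)&0x7ff=0x7f8 (s11→-8) → #-8
  target = base 0x7452 + off 0x08 + 2 + imm -8 = 0x7454

0x7454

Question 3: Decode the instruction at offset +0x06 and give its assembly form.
+0x06: a5 b7 ⇒ word 0xa5b7 (big)
  op=0xa5b7>>11=0x14 ⇒ movi (RI)
  rd: (w>>8)&0x7=0x5 → x5
  imm: (w>>0)&0xff=0xb7 → #183

movi #183, x5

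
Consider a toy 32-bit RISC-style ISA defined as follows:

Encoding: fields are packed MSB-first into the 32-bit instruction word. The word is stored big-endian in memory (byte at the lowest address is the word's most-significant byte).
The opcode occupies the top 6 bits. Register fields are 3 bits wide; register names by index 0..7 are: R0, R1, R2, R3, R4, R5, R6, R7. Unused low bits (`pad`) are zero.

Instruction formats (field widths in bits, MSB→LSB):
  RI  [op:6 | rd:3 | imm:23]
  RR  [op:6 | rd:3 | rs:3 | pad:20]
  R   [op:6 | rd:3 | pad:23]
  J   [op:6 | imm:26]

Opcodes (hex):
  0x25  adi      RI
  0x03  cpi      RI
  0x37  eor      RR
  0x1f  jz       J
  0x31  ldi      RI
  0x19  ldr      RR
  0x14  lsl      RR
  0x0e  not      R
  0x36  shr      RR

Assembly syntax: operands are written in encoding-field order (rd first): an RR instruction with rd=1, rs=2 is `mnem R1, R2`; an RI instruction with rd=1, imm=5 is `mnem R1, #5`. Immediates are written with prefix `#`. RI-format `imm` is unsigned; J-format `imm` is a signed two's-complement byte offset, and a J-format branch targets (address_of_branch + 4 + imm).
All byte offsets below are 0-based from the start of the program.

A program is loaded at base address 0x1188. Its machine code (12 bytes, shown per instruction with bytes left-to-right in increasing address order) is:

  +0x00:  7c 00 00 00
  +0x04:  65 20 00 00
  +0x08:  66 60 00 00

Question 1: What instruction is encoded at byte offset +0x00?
jz #0

@+00  big-endian(7c 00 00 00) = 0x7c000000
  op=0x7c000000>>26=0x1f ⇒ jz (J)
  imm: (w>>0)&0x3ffffff=0x0 → #0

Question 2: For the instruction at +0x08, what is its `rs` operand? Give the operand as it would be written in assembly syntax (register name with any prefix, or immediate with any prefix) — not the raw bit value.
R6

off 0x08: read 66 60 00 00 as big → 0x66600000
  op=0x66600000>>26=0x19 ⇒ ldr (RR)
  rd@[25:23]=0x4 ⇒ R4
  rs@[22:20]=0x6 ⇒ R6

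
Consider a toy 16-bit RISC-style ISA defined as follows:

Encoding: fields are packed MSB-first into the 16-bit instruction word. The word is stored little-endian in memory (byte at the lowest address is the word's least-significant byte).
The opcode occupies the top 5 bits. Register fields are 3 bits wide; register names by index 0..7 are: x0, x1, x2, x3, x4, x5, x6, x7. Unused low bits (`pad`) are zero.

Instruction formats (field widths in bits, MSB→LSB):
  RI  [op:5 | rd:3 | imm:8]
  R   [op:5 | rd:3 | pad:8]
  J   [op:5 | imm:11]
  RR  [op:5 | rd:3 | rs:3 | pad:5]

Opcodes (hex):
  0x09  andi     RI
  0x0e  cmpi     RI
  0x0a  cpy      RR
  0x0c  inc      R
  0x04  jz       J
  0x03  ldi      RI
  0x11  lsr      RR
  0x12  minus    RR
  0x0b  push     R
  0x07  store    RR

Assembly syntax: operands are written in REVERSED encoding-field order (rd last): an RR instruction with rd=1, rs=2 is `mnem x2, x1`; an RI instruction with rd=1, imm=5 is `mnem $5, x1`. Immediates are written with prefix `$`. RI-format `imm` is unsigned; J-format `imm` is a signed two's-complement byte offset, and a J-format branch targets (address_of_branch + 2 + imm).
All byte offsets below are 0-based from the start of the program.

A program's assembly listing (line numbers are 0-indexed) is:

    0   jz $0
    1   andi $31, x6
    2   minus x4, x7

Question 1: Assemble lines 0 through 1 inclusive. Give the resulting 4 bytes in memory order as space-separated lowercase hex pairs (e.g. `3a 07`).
line 0 (jz): pack op=0x4:5|imm=0:11 = 0x2000; little→ 00 20
line 1 (andi): pack op=0x9:5|rd=6:3|imm=31:8 = 0x4e1f; little→ 1f 4e

00 20 1f 4e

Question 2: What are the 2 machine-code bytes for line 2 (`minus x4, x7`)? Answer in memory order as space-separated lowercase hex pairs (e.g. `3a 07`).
80 97

L2: minus op=0x12:5|rd=7:3|rs=4:3|pad=0:5 ⇒ 0x9780 ⇒ little 80 97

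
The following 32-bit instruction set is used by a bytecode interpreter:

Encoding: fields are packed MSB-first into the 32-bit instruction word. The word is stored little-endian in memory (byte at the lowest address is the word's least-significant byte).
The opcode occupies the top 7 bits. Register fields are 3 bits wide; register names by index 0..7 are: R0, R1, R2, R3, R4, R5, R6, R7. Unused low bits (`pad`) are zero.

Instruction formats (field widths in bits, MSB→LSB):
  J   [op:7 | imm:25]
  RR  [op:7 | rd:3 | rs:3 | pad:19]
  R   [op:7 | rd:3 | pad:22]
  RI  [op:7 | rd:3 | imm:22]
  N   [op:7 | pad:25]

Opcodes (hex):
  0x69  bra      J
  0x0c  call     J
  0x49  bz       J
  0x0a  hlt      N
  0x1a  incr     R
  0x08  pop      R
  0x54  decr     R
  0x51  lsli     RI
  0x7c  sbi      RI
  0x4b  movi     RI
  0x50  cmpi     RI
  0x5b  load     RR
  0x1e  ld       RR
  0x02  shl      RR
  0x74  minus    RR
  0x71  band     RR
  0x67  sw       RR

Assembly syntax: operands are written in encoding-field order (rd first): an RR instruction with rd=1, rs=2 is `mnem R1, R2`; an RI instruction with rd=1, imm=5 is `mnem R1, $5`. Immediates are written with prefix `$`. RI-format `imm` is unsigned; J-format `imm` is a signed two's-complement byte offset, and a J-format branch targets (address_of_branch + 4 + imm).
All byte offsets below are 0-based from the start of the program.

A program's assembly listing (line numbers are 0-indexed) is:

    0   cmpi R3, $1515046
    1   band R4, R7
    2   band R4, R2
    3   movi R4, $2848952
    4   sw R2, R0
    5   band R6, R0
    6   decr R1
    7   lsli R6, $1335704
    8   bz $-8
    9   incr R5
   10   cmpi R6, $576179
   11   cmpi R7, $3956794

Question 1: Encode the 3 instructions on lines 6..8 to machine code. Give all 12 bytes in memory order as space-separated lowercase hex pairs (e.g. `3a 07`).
00 00 40 a8 98 61 94 a3 f8 ff ff 93

6. decr fields op=0x54:7|rd=1:3|pad=0:22 → word a8400000h → 00 00 40 a8
7. lsli fields op=0x51:7|rd=6:3|imm=1335704:22 → word a3946198h → 98 61 94 a3
8. bz fields op=0x49:7|imm=-8:25 → word 93fffff8h → f8 ff ff 93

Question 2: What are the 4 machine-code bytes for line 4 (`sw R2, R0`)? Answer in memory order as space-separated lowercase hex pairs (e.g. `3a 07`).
00 00 80 ce

L4: sw op=0x67:7|rd=2:3|rs=0:3|pad=0:19 ⇒ 0xce800000 ⇒ little 00 00 80 ce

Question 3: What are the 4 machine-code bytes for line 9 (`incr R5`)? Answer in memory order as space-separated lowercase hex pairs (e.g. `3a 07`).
line 9 (incr): pack op=0x1a:7|rd=5:3|pad=0:22 = 0x35400000; little→ 00 00 40 35

00 00 40 35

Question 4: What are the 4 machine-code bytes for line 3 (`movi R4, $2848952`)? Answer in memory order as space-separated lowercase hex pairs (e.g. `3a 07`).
b8 78 2b 97

3. movi fields op=0x4b:7|rd=4:3|imm=2848952:22 → word 972b78b8h → b8 78 2b 97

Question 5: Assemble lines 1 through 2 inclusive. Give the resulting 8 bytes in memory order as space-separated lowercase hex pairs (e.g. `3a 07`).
L1: band op=0x71:7|rd=4:3|rs=7:3|pad=0:19 ⇒ 0xe3380000 ⇒ little 00 00 38 e3
L2: band op=0x71:7|rd=4:3|rs=2:3|pad=0:19 ⇒ 0xe3100000 ⇒ little 00 00 10 e3

00 00 38 e3 00 00 10 e3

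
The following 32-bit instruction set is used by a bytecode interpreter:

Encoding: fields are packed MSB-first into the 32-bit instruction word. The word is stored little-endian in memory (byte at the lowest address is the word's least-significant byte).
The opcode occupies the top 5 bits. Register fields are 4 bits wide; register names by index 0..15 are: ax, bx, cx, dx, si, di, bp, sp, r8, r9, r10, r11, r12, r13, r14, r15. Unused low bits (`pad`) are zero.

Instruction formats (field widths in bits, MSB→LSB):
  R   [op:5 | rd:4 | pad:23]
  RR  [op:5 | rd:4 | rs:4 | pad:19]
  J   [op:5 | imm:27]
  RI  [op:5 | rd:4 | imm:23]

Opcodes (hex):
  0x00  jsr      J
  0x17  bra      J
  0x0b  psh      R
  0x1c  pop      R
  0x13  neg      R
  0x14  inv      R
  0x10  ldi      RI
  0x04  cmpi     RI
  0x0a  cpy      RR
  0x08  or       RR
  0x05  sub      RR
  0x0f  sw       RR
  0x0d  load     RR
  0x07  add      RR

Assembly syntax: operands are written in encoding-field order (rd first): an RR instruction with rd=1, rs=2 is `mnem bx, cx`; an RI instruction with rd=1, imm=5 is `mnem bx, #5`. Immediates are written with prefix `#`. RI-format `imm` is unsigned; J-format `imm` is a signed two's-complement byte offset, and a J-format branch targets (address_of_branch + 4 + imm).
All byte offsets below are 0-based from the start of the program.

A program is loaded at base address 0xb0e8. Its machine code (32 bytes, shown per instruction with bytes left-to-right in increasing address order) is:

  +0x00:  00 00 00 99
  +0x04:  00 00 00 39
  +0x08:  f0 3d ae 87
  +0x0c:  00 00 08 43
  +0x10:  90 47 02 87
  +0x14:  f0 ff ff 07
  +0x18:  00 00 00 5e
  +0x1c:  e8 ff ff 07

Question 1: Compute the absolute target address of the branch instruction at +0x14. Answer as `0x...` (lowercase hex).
0xb0f0

[14] f0 ff ff 07 → 0x07fffff0
  top 5b → 0x0 → jsr [J]
  imm: (w>>0)&0x7ffffff=0x7fffff0 (s27→-16) → #-16
  target = base 0xb0e8 + off 0x14 + 4 + imm -16 = 0xb0f0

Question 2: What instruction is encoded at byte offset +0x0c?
or bp, bx

+0x0c: 00 00 08 43 ⇒ word 0x43080000 (little)
  opcode bits[31:27]=0x8: or/RR
  rd: (w>>23)&0xf=0x6 → bp
  rs: (w>>19)&0xf=0x1 → bx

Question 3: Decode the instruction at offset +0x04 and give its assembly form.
add cx, ax

+0x04: 00 00 00 39 ⇒ word 0x39000000 (little)
  op=0x39000000>>27=0x7 ⇒ add (RR)
  rd@[26:23]=0x2 ⇒ cx
  rs@[22:19]=0x0 ⇒ ax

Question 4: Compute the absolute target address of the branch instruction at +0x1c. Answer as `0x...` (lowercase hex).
off 0x1c: read e8 ff ff 07 as little → 0x07ffffe8
  op=0x07ffffe8>>27=0x0 ⇒ jsr (J)
  [26:0] imm=134217704 (s27→-24) = #-24
  target = base 0xb0e8 + off 0x1c + 4 + imm -24 = 0xb0f0

0xb0f0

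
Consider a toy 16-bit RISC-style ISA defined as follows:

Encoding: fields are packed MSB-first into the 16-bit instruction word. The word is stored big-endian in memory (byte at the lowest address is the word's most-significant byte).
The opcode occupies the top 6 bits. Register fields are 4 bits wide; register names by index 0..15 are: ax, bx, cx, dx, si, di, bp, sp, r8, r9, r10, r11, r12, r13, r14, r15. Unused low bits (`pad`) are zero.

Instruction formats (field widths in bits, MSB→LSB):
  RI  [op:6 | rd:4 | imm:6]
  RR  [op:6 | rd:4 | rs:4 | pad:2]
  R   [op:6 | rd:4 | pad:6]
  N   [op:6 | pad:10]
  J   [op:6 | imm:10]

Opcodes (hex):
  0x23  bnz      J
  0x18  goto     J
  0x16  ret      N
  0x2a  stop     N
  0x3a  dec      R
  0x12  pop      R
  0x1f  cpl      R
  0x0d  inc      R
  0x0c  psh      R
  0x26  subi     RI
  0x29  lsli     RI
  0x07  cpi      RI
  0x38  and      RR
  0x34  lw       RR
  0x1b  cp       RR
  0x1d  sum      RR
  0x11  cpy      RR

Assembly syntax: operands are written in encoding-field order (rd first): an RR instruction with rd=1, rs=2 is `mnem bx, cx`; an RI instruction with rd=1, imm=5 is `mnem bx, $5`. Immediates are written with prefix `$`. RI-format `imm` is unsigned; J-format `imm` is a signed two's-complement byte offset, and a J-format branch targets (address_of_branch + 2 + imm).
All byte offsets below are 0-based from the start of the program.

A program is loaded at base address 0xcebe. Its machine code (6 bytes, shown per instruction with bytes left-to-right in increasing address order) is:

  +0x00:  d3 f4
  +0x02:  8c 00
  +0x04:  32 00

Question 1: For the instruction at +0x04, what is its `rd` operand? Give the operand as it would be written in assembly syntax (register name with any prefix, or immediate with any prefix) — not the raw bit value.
r8

off 0x04: read 32 00 as big → 0x3200
  opcode bits[15:10]=0xc: psh/R
  rd@[9:6]=0x8 ⇒ r8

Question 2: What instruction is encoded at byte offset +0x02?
[02] 8c 00 → 0x8c00
  top 6b → 0x23 → bnz [J]
  [9:0] imm=0 = $0

bnz $0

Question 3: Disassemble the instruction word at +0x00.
off 0x00: read d3 f4 as big → 0xd3f4
  top 6b → 0x34 → lw [RR]
  [9:6] rd=15 = r15
  [5:2] rs=13 = r13

lw r15, r13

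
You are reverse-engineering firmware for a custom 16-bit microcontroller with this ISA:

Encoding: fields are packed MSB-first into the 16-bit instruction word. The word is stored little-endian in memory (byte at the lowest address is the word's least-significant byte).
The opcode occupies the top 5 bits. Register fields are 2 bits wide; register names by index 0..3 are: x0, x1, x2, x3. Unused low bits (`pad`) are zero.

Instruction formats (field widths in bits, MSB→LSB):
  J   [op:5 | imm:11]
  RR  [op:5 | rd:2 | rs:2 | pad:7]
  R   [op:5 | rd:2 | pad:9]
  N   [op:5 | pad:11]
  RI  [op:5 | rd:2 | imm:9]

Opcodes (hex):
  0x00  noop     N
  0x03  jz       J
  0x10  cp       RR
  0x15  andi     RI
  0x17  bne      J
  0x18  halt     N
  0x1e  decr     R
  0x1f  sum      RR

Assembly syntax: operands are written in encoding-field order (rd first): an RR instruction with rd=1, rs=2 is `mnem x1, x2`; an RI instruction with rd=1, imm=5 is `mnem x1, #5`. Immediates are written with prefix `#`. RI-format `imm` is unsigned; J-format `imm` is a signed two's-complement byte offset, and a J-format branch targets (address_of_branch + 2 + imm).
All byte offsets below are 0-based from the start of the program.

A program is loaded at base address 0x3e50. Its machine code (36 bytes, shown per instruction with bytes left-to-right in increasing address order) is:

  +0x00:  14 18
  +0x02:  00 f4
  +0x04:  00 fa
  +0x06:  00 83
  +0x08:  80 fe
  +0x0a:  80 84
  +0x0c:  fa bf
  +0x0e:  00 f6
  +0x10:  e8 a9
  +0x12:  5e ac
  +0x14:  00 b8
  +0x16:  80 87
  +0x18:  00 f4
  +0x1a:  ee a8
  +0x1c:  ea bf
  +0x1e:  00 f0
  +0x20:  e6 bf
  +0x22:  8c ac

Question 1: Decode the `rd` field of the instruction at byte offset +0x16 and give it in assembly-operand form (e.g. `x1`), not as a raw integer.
x3

[16] 80 87 → 0x8780
  top 5b → 0x10 → cp [RR]
  [10:9] rd=3 = x3
  [8:7] rs=3 = x3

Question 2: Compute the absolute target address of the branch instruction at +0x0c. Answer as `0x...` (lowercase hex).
0x3e58

+0x0c: fa bf ⇒ word 0xbffa (little)
  op=0xbffa>>11=0x17 ⇒ bne (J)
  imm: (w>>0)&0x7ff=0x7fa (s11→-6) → #-6
  target = base 0x3e50 + off 0x0c + 2 + imm -6 = 0x3e58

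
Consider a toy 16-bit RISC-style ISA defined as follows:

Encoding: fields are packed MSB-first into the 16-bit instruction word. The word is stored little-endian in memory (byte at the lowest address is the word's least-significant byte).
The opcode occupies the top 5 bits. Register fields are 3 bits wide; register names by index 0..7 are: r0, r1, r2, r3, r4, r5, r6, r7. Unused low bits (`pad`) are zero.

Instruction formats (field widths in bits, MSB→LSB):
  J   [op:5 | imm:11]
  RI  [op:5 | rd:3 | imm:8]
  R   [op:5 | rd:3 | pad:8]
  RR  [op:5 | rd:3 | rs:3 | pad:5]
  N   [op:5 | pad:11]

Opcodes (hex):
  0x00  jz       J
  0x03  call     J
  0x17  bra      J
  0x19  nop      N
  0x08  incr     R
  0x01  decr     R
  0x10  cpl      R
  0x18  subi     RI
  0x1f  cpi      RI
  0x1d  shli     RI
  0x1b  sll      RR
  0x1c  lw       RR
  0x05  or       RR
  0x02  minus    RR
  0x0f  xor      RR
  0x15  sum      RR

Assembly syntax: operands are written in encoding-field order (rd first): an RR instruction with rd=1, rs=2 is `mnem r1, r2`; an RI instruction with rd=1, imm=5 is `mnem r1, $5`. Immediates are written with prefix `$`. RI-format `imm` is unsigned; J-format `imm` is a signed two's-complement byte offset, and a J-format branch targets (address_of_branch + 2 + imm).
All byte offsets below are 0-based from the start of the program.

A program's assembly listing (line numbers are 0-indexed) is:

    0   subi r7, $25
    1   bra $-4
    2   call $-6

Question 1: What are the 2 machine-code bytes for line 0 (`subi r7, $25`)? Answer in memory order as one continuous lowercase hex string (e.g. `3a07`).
L0: subi op=0x18:5|rd=7:3|imm=25:8 ⇒ 0xc719 ⇒ little 19 c7

19c7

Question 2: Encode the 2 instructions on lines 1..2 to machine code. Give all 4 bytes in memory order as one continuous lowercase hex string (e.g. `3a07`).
L1: bra op=0x17:5|imm=-4:11 ⇒ 0xbffc ⇒ little fc bf
L2: call op=0x3:5|imm=-6:11 ⇒ 0x1ffa ⇒ little fa 1f

fcbffa1f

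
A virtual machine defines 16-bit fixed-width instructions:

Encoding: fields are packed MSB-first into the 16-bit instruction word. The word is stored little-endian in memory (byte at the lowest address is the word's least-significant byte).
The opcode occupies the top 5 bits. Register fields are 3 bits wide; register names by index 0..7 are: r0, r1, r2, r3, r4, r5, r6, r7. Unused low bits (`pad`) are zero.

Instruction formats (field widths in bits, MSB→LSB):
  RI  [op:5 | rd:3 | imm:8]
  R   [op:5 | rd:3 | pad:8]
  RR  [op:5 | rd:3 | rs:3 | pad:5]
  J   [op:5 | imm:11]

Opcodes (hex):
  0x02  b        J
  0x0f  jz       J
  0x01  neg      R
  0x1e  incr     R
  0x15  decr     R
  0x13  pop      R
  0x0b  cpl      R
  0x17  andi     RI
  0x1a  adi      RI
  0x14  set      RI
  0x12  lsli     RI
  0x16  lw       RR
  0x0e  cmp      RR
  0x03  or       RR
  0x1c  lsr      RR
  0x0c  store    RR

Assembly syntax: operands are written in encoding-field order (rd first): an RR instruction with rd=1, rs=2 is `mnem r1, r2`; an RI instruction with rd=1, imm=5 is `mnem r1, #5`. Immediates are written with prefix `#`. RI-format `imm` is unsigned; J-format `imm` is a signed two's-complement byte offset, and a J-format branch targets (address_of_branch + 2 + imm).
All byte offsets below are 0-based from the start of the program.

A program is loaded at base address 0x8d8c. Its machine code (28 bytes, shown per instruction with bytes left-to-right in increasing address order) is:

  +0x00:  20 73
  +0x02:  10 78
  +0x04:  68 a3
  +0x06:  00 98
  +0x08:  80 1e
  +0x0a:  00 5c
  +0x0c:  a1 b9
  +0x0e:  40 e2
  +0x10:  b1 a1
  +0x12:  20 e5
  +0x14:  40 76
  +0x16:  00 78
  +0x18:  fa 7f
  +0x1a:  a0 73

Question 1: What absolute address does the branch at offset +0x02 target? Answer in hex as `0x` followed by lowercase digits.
off 0x02: read 10 78 as little → 0x7810
  opcode bits[15:11]=0xf: jz/J
  imm: (w>>0)&0x7ff=0x10 → #16
  target = base 0x8d8c + off 0x02 + 2 + imm 16 = 0x8da0

0x8da0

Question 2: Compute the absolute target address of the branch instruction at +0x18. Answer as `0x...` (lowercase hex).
[18] fa 7f → 0x7ffa
  top 5b → 0xf → jz [J]
  imm: (w>>0)&0x7ff=0x7fa (s11→-6) → #-6
  target = base 0x8d8c + off 0x18 + 2 + imm -6 = 0x8da0

0x8da0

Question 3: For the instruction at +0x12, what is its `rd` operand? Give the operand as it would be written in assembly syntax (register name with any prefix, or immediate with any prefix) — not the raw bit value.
r5

@+12  little-endian(20 e5) = 0xe520
  top 5b → 0x1c → lsr [RR]
  rd@[10:8]=0x5 ⇒ r5
  rs@[7:5]=0x1 ⇒ r1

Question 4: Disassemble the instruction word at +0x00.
cmp r3, r1

@+00  little-endian(20 73) = 0x7320
  op=0x7320>>11=0xe ⇒ cmp (RR)
  rd@[10:8]=0x3 ⇒ r3
  rs@[7:5]=0x1 ⇒ r1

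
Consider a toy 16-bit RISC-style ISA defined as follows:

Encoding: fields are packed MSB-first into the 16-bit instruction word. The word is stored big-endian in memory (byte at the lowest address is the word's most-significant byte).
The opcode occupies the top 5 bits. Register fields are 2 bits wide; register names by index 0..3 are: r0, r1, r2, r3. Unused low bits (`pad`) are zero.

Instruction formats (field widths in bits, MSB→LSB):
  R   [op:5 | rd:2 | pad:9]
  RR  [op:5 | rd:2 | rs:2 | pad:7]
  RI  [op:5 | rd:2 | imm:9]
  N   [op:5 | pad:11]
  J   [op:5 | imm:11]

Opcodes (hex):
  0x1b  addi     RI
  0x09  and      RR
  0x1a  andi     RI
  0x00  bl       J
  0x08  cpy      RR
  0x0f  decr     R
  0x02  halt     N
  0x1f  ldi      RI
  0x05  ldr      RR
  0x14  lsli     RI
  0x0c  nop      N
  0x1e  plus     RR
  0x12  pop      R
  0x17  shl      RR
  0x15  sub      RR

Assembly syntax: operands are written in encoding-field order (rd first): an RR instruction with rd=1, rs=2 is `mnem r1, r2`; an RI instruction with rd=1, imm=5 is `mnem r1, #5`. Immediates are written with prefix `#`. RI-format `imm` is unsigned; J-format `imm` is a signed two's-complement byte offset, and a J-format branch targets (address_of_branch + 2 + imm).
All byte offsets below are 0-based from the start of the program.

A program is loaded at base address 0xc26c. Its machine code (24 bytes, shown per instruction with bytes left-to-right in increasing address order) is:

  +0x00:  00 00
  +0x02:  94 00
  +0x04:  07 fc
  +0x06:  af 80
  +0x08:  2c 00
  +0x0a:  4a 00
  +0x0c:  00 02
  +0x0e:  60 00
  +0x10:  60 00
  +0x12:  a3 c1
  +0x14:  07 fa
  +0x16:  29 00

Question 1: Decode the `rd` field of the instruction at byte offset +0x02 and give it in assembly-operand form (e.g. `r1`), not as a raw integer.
r2

+0x02: 94 00 ⇒ word 0x9400 (big)
  op=0x9400>>11=0x12 ⇒ pop (R)
  rd: (w>>9)&0x3=0x2 → r2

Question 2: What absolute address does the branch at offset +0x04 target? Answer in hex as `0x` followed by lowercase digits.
0xc26e

+0x04: 07 fc ⇒ word 0x07fc (big)
  opcode bits[15:11]=0x0: bl/J
  imm@[10:0]=0x7fc (s11→-4) ⇒ #-4
  target = base 0xc26c + off 0x04 + 2 + imm -4 = 0xc26e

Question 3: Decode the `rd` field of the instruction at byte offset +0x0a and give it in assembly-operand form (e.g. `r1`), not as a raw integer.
r1

off 0x0a: read 4a 00 as big → 0x4a00
  op=0x4a00>>11=0x9 ⇒ and (RR)
  rd@[10:9]=0x1 ⇒ r1
  rs@[8:7]=0x0 ⇒ r0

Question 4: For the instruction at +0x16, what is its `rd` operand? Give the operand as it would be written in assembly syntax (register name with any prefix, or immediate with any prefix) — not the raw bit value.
r0

[16] 29 00 → 0x2900
  top 5b → 0x5 → ldr [RR]
  rd@[10:9]=0x0 ⇒ r0
  rs@[8:7]=0x2 ⇒ r2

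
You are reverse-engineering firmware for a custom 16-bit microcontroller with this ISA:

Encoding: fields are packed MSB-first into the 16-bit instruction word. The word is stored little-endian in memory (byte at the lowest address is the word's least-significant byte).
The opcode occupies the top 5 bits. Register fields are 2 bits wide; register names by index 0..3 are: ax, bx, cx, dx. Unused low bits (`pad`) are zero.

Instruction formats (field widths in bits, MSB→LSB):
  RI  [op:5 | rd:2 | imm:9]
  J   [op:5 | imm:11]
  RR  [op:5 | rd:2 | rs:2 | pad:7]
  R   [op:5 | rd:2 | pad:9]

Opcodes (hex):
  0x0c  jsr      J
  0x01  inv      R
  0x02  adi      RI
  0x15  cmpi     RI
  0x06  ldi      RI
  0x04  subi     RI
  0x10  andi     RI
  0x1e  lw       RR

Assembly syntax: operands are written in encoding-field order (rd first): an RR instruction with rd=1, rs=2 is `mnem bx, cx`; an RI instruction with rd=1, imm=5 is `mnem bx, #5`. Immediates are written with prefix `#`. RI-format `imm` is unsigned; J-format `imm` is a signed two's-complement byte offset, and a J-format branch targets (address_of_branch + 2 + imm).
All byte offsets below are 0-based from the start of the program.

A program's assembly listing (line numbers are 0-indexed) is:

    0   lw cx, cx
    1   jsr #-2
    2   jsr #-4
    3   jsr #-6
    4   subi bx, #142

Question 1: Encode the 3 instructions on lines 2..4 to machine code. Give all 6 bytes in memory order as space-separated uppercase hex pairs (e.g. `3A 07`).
2. jsr fields op=0xc:5|imm=-4:11 → word 67fch → fc 67
3. jsr fields op=0xc:5|imm=-6:11 → word 67fah → fa 67
4. subi fields op=0x4:5|rd=1:2|imm=142:9 → word 228eh → 8e 22

FC 67 FA 67 8E 22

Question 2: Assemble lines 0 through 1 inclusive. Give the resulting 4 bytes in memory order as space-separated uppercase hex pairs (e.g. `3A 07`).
00 F5 FE 67

L0: lw op=0x1e:5|rd=2:2|rs=2:2|pad=0:7 ⇒ 0xf500 ⇒ little 00 f5
L1: jsr op=0xc:5|imm=-2:11 ⇒ 0x67fe ⇒ little fe 67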